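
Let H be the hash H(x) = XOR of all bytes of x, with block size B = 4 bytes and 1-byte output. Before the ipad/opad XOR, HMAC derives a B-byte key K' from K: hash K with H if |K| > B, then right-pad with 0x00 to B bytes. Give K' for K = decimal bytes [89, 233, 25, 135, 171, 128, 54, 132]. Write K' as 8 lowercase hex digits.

|K| = 8 > B = 4, so first hash the key.
H(K): XOR 59⊕e9⊕19⊕87⊕ab⊕80⊕36⊕84 = b7.
Zero-pad H(K) = b7 to 4 bytes: K' = b7 00 00 00.

b7000000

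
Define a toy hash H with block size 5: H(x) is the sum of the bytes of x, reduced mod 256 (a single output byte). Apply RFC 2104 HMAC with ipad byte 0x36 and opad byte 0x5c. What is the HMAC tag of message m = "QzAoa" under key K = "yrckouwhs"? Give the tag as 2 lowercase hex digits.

Key "yrckouwhs" = 79 72 63 6b 6f 75 77 68 73 is 9 bytes > B = 5, so hash it first: H(key) = ef, then zero-pad to 5 bytes: K' = ef 00 00 00 00.
K' ⊕ ipad = d9 36 36 36 36.  K' ⊕ opad = b3 5c 5c 5c 5c.
Inner input = (K'⊕ipad) ∥ m = d9 36 36 36 36 ∥ 51 7a 41 6f 61.
Inner hash: sum = 217+54+54+54+54+81+122+65+111+97 = 909; mod 256 = 141 → 8d.
Outer input = (K'⊕opad) ∥ inner = b3 5c 5c 5c 5c ∥ 8d.
Outer hash (tag): sum = 179+92+92+92+92+141 = 688; mod 256 = 176 → b0.

b0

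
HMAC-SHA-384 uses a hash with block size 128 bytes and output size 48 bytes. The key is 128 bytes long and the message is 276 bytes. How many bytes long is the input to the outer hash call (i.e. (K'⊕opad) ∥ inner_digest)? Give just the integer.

176

Key is 128 ≤ 128 bytes, zero-padded: |K'| = 128.
Outer input = (K'⊕opad) ∥ H(inner) → 128 + 48 = 176 bytes.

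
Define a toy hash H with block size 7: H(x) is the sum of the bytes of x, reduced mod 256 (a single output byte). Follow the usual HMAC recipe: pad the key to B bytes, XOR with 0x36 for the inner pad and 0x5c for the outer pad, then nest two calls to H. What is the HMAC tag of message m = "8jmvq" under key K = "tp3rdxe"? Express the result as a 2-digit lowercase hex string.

40

Key "tp3rdxe" = 74 70 33 72 64 78 65 is exactly B = 7 bytes: K' = 74 70 33 72 64 78 65.
K' ⊕ ipad = 42 46 05 44 52 4e 53.  K' ⊕ opad = 28 2c 6f 2e 38 24 39.
Inner input = (K'⊕ipad) ∥ m = 42 46 05 44 52 4e 53 ∥ 38 6a 6d 76 71.
Inner hash: sum = 66+70+5+68+82+78+83+56+106+109+118+113 = 954; mod 256 = 186 → ba.
Outer input = (K'⊕opad) ∥ inner = 28 2c 6f 2e 38 24 39 ∥ ba.
Outer hash (tag): sum = 40+44+111+46+56+36+57+186 = 576; mod 256 = 64 → 40.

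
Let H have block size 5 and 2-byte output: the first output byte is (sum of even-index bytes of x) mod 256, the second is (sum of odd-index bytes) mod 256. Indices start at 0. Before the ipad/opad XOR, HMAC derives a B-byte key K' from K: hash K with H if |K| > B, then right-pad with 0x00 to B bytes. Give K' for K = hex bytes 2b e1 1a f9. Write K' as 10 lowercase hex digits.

Key hex bytes 2b e1 1a f9 is 4 bytes ≤ B = 5; zero-pad to 5 bytes: K' = 2b e1 1a f9 00.

2be11af900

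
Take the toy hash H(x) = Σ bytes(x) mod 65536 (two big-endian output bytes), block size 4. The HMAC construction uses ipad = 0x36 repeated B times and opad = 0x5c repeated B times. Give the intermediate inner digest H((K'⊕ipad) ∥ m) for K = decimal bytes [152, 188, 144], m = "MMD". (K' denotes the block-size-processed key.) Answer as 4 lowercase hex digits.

02f2

Key decimal bytes [152, 188, 144] = 98 bc 90 is 3 bytes ≤ B = 4; zero-pad to 4 bytes: K' = 98 bc 90 00.
K' ⊕ ipad = ae 8a a6 36.
Inner input = ae 8a a6 36 ∥ 4d 4d 44.
Inner hash: sum = 174+138+166+54+77+77+68 = 754 → 02 f2.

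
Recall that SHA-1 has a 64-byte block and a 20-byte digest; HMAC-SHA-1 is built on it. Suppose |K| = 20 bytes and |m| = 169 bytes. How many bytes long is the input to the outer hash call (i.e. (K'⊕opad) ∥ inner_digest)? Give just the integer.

84

Key is 20 ≤ 64 bytes, zero-padded: |K'| = 64.
Outer input = (K'⊕opad) ∥ H(inner) → 64 + 20 = 84 bytes.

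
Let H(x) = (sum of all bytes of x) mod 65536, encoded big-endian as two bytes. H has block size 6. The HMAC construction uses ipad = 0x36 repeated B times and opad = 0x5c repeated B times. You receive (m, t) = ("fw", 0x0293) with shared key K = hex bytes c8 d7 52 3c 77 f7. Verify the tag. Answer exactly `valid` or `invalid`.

Key hex bytes c8 d7 52 3c 77 f7 is exactly B = 6 bytes: K' = c8 d7 52 3c 77 f7.
K' ⊕ ipad = fe e1 64 0a 41 c1; K' ⊕ opad = 94 8b 0e 60 2b ab.
Inner hash: sum = 254+225+100+10+65+193+102+119 = 1068 → 04 2c.
Outer hash (recomputed tag): sum = 148+139+14+96+43+171+4+44 = 659 → 02 93.
Recomputed tag = 0293; claimed = 0293 → match.

valid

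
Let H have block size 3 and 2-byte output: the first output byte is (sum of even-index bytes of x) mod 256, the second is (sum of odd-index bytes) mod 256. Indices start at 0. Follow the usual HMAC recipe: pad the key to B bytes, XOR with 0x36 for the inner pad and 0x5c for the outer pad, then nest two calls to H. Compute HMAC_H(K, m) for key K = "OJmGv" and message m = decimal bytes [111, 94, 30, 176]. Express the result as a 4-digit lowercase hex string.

fe15

Key "OJmGv" = 4f 4a 6d 47 76 is 5 bytes > B = 3, so hash it first: H(key) = 32 91, then zero-pad to 3 bytes: K' = 32 91 00.
K' ⊕ ipad = 04 a7 36.  K' ⊕ opad = 6e cd 5c.
Inner input = (K'⊕ipad) ∥ m = 04 a7 36 ∥ 6f 5e 1e b0.
Inner hash: even-index sum = 328 mod 256 = 72; odd-index sum = 308 mod 256 = 52 → 48 34.
Outer input = (K'⊕opad) ∥ inner = 6e cd 5c ∥ 48 34.
Outer hash (tag): even-index sum = 254 mod 256 = 254; odd-index sum = 277 mod 256 = 21 → fe 15.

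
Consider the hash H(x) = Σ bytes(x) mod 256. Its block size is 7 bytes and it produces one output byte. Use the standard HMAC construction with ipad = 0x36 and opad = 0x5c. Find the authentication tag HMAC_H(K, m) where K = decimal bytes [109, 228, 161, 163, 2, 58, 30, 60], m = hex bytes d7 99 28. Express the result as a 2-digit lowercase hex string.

Key decimal bytes [109, 228, 161, 163, 2, 58, 30, 60] = 6d e4 a1 a3 02 3a 1e 3c is 8 bytes > B = 7, so hash it first: H(key) = 2b, then zero-pad to 7 bytes: K' = 2b 00 00 00 00 00 00.
K' ⊕ ipad = 1d 36 36 36 36 36 36.  K' ⊕ opad = 77 5c 5c 5c 5c 5c 5c.
Inner input = (K'⊕ipad) ∥ m = 1d 36 36 36 36 36 36 ∥ d7 99 28.
Inner hash: sum = 29+54+54+54+54+54+54+215+153+40 = 761; mod 256 = 249 → f9.
Outer input = (K'⊕opad) ∥ inner = 77 5c 5c 5c 5c 5c 5c ∥ f9.
Outer hash (tag): sum = 119+92+92+92+92+92+92+249 = 920; mod 256 = 152 → 98.

98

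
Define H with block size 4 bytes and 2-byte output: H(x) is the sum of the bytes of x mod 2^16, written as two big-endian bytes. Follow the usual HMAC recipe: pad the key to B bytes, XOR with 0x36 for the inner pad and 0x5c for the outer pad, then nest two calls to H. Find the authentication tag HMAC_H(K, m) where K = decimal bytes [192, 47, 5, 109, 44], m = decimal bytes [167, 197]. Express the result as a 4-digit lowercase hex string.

02b2

Key decimal bytes [192, 47, 5, 109, 44] = c0 2f 05 6d 2c is 5 bytes > B = 4, so hash it first: H(key) = 01 8d, then zero-pad to 4 bytes: K' = 01 8d 00 00.
K' ⊕ ipad = 37 bb 36 36.  K' ⊕ opad = 5d d1 5c 5c.
Inner input = (K'⊕ipad) ∥ m = 37 bb 36 36 ∥ a7 c5.
Inner hash: sum = 55+187+54+54+167+197 = 714 → 02 ca.
Outer input = (K'⊕opad) ∥ inner = 5d d1 5c 5c ∥ 02 ca.
Outer hash (tag): sum = 93+209+92+92+2+202 = 690 → 02 b2.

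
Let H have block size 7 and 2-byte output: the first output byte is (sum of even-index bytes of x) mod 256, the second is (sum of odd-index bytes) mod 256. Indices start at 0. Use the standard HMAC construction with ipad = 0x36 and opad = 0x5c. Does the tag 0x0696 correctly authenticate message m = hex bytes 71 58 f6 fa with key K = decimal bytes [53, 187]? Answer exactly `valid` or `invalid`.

Key decimal bytes [53, 187] = 35 bb is 2 bytes ≤ B = 7; zero-pad to 7 bytes: K' = 35 bb 00 00 00 00 00.
K' ⊕ ipad = 03 8d 36 36 36 36 36; K' ⊕ opad = 69 e7 5c 5c 5c 5c 5c.
Inner hash: even-index sum = 503 mod 256 = 247; odd-index sum = 608 mod 256 = 96 → f7 60.
Outer hash (recomputed tag): even-index sum = 477 mod 256 = 221; odd-index sum = 662 mod 256 = 150 → dd 96.
Recomputed tag = dd96; claimed = 0696 → mismatch.

invalid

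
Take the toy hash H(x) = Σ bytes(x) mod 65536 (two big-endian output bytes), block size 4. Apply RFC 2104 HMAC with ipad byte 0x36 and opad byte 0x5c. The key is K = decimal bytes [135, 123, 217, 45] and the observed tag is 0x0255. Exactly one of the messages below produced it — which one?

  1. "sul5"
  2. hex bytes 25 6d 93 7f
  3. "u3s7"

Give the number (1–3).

Key decimal bytes [135, 123, 217, 45] = 87 7b d9 2d is exactly B = 4 bytes: K' = 87 7b d9 2d.
K' ⊕ ipad = b1 4d ef 1b; K' ⊕ opad = db 27 85 71.
m1: inner = H(b1 4d ef 1b 73 75 6c 35) = 03 91; tag = H(db 27 85 71 03 91) = 028c
m2: inner = H(b1 4d ef 1b 25 6d 93 7f) = 03 ac; tag = H(db 27 85 71 03 ac) = 02a7
m3: inner = H(b1 4d ef 1b 75 33 73 37) = 03 5a; tag = H(db 27 85 71 03 5a) = 0255 ← matches

3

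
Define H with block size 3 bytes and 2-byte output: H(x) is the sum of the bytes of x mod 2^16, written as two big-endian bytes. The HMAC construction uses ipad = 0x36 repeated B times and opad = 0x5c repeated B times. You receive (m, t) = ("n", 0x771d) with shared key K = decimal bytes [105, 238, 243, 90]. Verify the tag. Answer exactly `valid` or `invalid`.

invalid

Key decimal bytes [105, 238, 243, 90] = 69 ee f3 5a is 4 bytes > B = 3, so hash it first: H(key) = 02 a4, then zero-pad to 3 bytes: K' = 02 a4 00.
K' ⊕ ipad = 34 92 36; K' ⊕ opad = 5e f8 5c.
Inner hash: sum = 52+146+54+110 = 362 → 01 6a.
Outer hash (recomputed tag): sum = 94+248+92+1+106 = 541 → 02 1d.
Recomputed tag = 021d; claimed = 771d → mismatch.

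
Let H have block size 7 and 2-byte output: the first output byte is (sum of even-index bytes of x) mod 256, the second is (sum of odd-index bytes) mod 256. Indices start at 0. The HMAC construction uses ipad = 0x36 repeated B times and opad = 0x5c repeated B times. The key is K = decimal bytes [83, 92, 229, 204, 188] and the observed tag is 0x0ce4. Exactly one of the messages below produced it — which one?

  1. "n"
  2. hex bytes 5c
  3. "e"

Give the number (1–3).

1

Key decimal bytes [83, 92, 229, 204, 188] = 53 5c e5 cc bc is 5 bytes ≤ B = 7; zero-pad to 7 bytes: K' = 53 5c e5 cc bc 00 00.
K' ⊕ ipad = 65 6a d3 fa 8a 36 36; K' ⊕ opad = 0f 00 b9 90 e0 5c 5c.
m1: inner = H(65 6a d3 fa 8a 36 36 6e) = f8 08; tag = H(0f 00 b9 90 e0 5c 5c f8 08) = 0ce4 ← matches
m2: inner = H(65 6a d3 fa 8a 36 36 5c) = f8 f6; tag = H(0f 00 b9 90 e0 5c 5c f8 f6) = fae4
m3: inner = H(65 6a d3 fa 8a 36 36 65) = f8 ff; tag = H(0f 00 b9 90 e0 5c 5c f8 ff) = 03e4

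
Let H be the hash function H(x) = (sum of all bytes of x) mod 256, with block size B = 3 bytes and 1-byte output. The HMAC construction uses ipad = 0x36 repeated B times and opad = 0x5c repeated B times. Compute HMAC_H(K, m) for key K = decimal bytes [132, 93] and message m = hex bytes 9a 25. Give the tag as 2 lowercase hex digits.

Key decimal bytes [132, 93] = 84 5d is 2 bytes ≤ B = 3; zero-pad to 3 bytes: K' = 84 5d 00.
K' ⊕ ipad = b2 6b 36.  K' ⊕ opad = d8 01 5c.
Inner input = (K'⊕ipad) ∥ m = b2 6b 36 ∥ 9a 25.
Inner hash: sum = 178+107+54+154+37 = 530; mod 256 = 18 → 12.
Outer input = (K'⊕opad) ∥ inner = d8 01 5c ∥ 12.
Outer hash (tag): sum = 216+1+92+18 = 327; mod 256 = 71 → 47.

47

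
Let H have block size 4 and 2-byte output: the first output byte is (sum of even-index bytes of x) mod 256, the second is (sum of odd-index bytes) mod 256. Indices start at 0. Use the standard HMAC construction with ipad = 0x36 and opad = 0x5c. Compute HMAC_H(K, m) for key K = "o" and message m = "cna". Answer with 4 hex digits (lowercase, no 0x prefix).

e292

Key "o" = 6f is 1 byte ≤ B = 4; zero-pad to 4 bytes: K' = 6f 00 00 00.
K' ⊕ ipad = 59 36 36 36.  K' ⊕ opad = 33 5c 5c 5c.
Inner input = (K'⊕ipad) ∥ m = 59 36 36 36 ∥ 63 6e 61.
Inner hash: even-index sum = 339 mod 256 = 83; odd-index sum = 218 mod 256 = 218 → 53 da.
Outer input = (K'⊕opad) ∥ inner = 33 5c 5c 5c ∥ 53 da.
Outer hash (tag): even-index sum = 226 mod 256 = 226; odd-index sum = 402 mod 256 = 146 → e2 92.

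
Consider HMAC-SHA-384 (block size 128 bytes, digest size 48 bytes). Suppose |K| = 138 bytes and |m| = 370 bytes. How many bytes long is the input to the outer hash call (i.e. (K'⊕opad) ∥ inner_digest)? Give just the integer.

Key is 138 > 128 bytes, so it is hashed to 48 bytes then zero-padded to 128: |K'| = 128.
Outer input = (K'⊕opad) ∥ H(inner) → 128 + 48 = 176 bytes.

176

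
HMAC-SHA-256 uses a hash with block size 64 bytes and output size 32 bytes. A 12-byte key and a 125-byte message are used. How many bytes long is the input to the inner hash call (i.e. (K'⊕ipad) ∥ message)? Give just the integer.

189

Key is 12 ≤ 64 bytes, zero-padded: |K'| = 64.
Inner input = (K'⊕ipad) ∥ m → 64 + 125 = 189 bytes.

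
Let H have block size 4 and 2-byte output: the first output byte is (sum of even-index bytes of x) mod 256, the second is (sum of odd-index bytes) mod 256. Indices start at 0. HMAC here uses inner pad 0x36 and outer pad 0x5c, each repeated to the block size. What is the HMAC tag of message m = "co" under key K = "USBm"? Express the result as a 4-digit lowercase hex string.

Key "USBm" = 55 53 42 6d is exactly B = 4 bytes: K' = 55 53 42 6d.
K' ⊕ ipad = 63 65 74 5b.  K' ⊕ opad = 09 0f 1e 31.
Inner input = (K'⊕ipad) ∥ m = 63 65 74 5b ∥ 63 6f.
Inner hash: even-index sum = 314 mod 256 = 58; odd-index sum = 303 mod 256 = 47 → 3a 2f.
Outer input = (K'⊕opad) ∥ inner = 09 0f 1e 31 ∥ 3a 2f.
Outer hash (tag): even-index sum = 97 mod 256 = 97; odd-index sum = 111 mod 256 = 111 → 61 6f.

616f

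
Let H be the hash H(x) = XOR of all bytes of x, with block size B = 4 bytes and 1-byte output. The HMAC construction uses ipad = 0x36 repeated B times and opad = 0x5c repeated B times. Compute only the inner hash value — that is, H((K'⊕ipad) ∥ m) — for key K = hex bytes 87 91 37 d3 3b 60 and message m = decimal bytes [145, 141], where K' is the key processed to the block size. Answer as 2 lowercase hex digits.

Key hex bytes 87 91 37 d3 3b 60 is 6 bytes > B = 4, so hash it first: H(key) = a9, then zero-pad to 4 bytes: K' = a9 00 00 00.
K' ⊕ ipad = 9f 36 36 36.
Inner input = 9f 36 36 36 ∥ 91 8d.
Inner hash: XOR 9f⊕36⊕36⊕36⊕91⊕8d = b5.

b5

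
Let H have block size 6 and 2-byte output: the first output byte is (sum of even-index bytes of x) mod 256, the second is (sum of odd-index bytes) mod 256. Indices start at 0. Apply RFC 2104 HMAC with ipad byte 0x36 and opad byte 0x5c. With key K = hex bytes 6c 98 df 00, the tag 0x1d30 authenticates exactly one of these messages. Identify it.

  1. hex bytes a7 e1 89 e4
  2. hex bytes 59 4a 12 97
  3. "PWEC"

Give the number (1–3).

Key hex bytes 6c 98 df 00 is 4 bytes ≤ B = 6; zero-pad to 6 bytes: K' = 6c 98 df 00 00 00.
K' ⊕ ipad = 5a ae e9 36 36 36; K' ⊕ opad = 30 c4 83 5c 5c 5c.
m1: inner = H(5a ae e9 36 36 36 a7 e1 89 e4) = a9 df; tag = H(30 c4 83 5c 5c 5c a9 df) = b85b
m2: inner = H(5a ae e9 36 36 36 59 4a 12 97) = e4 fb; tag = H(30 c4 83 5c 5c 5c e4 fb) = f377
m3: inner = H(5a ae e9 36 36 36 50 57 45 43) = 0e b4; tag = H(30 c4 83 5c 5c 5c 0e b4) = 1d30 ← matches

3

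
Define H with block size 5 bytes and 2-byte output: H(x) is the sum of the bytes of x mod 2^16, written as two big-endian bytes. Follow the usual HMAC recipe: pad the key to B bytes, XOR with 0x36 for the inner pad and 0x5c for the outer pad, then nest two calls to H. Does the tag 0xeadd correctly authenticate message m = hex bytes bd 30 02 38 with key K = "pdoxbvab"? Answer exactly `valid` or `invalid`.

invalid

Key "pdoxbvab" = 70 64 6f 78 62 76 61 62 is 8 bytes > B = 5, so hash it first: H(key) = 03 56, then zero-pad to 5 bytes: K' = 03 56 00 00 00.
K' ⊕ ipad = 35 60 36 36 36; K' ⊕ opad = 5f 0a 5c 5c 5c.
Inner hash: sum = 53+96+54+54+54+189+48+2+56 = 606 → 02 5e.
Outer hash (recomputed tag): sum = 95+10+92+92+92+2+94 = 477 → 01 dd.
Recomputed tag = 01dd; claimed = eadd → mismatch.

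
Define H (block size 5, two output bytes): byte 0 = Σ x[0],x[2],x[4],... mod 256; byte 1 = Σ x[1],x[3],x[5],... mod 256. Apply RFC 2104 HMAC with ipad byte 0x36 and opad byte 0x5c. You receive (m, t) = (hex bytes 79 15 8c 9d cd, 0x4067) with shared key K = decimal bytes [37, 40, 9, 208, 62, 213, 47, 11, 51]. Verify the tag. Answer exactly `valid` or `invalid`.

invalid

Key decimal bytes [37, 40, 9, 208, 62, 213, 47, 11, 51] = 25 28 09 d0 3e d5 2f 0b 33 is 9 bytes > B = 5, so hash it first: H(key) = ce d8, then zero-pad to 5 bytes: K' = ce d8 00 00 00.
K' ⊕ ipad = f8 ee 36 36 36; K' ⊕ opad = 92 84 5c 5c 5c.
Inner hash: even-index sum = 534 mod 256 = 22; odd-index sum = 758 mod 256 = 246 → 16 f6.
Outer hash (recomputed tag): even-index sum = 576 mod 256 = 64; odd-index sum = 246 mod 256 = 246 → 40 f6.
Recomputed tag = 40f6; claimed = 4067 → mismatch.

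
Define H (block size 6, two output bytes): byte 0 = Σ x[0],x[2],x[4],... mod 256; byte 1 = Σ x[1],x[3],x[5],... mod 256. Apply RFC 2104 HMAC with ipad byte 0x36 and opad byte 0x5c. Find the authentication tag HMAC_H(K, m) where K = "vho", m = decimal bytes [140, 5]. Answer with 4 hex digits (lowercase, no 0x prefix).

14bb

Key "vho" = 76 68 6f is 3 bytes ≤ B = 6; zero-pad to 6 bytes: K' = 76 68 6f 00 00 00.
K' ⊕ ipad = 40 5e 59 36 36 36.  K' ⊕ opad = 2a 34 33 5c 5c 5c.
Inner input = (K'⊕ipad) ∥ m = 40 5e 59 36 36 36 ∥ 8c 05.
Inner hash: even-index sum = 347 mod 256 = 91; odd-index sum = 207 mod 256 = 207 → 5b cf.
Outer input = (K'⊕opad) ∥ inner = 2a 34 33 5c 5c 5c ∥ 5b cf.
Outer hash (tag): even-index sum = 276 mod 256 = 20; odd-index sum = 443 mod 256 = 187 → 14 bb.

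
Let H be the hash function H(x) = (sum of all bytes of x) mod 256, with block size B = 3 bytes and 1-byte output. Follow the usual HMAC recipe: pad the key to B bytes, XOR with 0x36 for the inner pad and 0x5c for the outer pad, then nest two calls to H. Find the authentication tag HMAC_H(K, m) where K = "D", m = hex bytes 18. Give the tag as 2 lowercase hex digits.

c6

Key "D" = 44 is 1 byte ≤ B = 3; zero-pad to 3 bytes: K' = 44 00 00.
K' ⊕ ipad = 72 36 36.  K' ⊕ opad = 18 5c 5c.
Inner input = (K'⊕ipad) ∥ m = 72 36 36 ∥ 18.
Inner hash: sum = 114+54+54+24 = 246 → f6.
Outer input = (K'⊕opad) ∥ inner = 18 5c 5c ∥ f6.
Outer hash (tag): sum = 24+92+92+246 = 454; mod 256 = 198 → c6.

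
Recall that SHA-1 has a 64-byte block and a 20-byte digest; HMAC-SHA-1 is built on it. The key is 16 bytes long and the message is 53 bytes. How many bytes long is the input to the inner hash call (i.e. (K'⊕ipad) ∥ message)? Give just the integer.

Key is 16 ≤ 64 bytes, zero-padded: |K'| = 64.
Inner input = (K'⊕ipad) ∥ m → 64 + 53 = 117 bytes.

117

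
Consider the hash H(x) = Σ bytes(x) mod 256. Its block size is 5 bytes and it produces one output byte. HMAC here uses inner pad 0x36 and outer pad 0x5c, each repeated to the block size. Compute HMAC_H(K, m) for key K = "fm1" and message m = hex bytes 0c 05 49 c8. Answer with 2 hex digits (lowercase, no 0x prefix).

Key "fm1" = 66 6d 31 is 3 bytes ≤ B = 5; zero-pad to 5 bytes: K' = 66 6d 31 00 00.
K' ⊕ ipad = 50 5b 07 36 36.  K' ⊕ opad = 3a 31 6d 5c 5c.
Inner input = (K'⊕ipad) ∥ m = 50 5b 07 36 36 ∥ 0c 05 49 c8.
Inner hash: sum = 80+91+7+54+54+12+5+73+200 = 576; mod 256 = 64 → 40.
Outer input = (K'⊕opad) ∥ inner = 3a 31 6d 5c 5c ∥ 40.
Outer hash (tag): sum = 58+49+109+92+92+64 = 464; mod 256 = 208 → d0.

d0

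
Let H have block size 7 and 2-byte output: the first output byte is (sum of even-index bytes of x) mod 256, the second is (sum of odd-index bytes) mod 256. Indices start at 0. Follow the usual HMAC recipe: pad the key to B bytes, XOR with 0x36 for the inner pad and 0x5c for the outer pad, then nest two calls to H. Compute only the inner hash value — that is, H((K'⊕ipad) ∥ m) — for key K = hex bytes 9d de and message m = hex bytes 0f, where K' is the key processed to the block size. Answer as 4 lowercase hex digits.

4d63

Key hex bytes 9d de is 2 bytes ≤ B = 7; zero-pad to 7 bytes: K' = 9d de 00 00 00 00 00.
K' ⊕ ipad = ab e8 36 36 36 36 36.
Inner input = ab e8 36 36 36 36 36 ∥ 0f.
Inner hash: even-index sum = 333 mod 256 = 77; odd-index sum = 355 mod 256 = 99 → 4d 63.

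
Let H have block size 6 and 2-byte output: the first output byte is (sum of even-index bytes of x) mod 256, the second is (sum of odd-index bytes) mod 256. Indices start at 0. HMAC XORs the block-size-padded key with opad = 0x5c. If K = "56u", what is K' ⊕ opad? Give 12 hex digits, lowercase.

696a295c5c5c

Key "56u" = 35 36 75 is 3 bytes ≤ B = 6; zero-pad to 6 bytes: K' = 35 36 75 00 00 00.
XOR each byte with 0x5c: 35⊕5c=69, 36⊕5c=6a, 75⊕5c=29, 00⊕5c=5c, 00⊕5c=5c, 00⊕5c=5c.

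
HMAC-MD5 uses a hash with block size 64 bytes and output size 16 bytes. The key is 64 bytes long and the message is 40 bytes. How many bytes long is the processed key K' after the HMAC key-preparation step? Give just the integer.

64

Key is 64 ≤ 64 bytes, zero-padded: |K'| = 64.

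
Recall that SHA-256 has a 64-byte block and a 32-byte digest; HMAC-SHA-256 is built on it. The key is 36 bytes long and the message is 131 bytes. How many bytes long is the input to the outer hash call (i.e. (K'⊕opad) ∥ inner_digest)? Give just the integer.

96

Key is 36 ≤ 64 bytes, zero-padded: |K'| = 64.
Outer input = (K'⊕opad) ∥ H(inner) → 64 + 32 = 96 bytes.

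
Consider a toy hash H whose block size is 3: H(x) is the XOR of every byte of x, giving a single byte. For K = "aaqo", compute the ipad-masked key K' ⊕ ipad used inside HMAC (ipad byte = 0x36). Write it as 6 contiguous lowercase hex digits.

283636

Key "aaqo" = 61 61 71 6f is 4 bytes > B = 3, so hash it first: H(key) = 1e, then zero-pad to 3 bytes: K' = 1e 00 00.
XOR each byte with 0x36: 1e⊕36=28, 00⊕36=36, 00⊕36=36.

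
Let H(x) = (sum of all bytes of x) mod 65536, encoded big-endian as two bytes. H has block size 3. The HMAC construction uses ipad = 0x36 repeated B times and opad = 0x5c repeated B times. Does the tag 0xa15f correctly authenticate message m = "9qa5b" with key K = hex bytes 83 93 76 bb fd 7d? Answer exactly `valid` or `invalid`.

invalid

Key hex bytes 83 93 76 bb fd 7d is 6 bytes > B = 3, so hash it first: H(key) = 03 c1, then zero-pad to 3 bytes: K' = 03 c1 00.
K' ⊕ ipad = 35 f7 36; K' ⊕ opad = 5f 9d 5c.
Inner hash: sum = 53+247+54+57+113+97+53+98 = 772 → 03 04.
Outer hash (recomputed tag): sum = 95+157+92+3+4 = 351 → 01 5f.
Recomputed tag = 015f; claimed = a15f → mismatch.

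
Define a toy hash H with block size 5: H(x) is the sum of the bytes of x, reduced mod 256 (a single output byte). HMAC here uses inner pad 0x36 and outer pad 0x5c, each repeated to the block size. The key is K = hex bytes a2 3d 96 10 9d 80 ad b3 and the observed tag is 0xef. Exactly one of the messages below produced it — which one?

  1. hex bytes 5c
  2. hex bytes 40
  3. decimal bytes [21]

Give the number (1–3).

Key hex bytes a2 3d 96 10 9d 80 ad b3 is 8 bytes > B = 5, so hash it first: H(key) = 02, then zero-pad to 5 bytes: K' = 02 00 00 00 00.
K' ⊕ ipad = 34 36 36 36 36; K' ⊕ opad = 5e 5c 5c 5c 5c.
m1: inner = H(34 36 36 36 36 5c) = 68; tag = H(5e 5c 5c 5c 5c 68) = 36
m2: inner = H(34 36 36 36 36 40) = 4c; tag = H(5e 5c 5c 5c 5c 4c) = 1a
m3: inner = H(34 36 36 36 36 15) = 21; tag = H(5e 5c 5c 5c 5c 21) = ef ← matches

3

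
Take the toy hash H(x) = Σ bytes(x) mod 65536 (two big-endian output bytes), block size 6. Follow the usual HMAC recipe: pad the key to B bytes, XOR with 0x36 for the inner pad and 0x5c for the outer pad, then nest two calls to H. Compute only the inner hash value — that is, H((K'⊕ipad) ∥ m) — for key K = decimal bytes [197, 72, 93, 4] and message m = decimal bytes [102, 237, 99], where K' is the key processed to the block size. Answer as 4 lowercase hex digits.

Key decimal bytes [197, 72, 93, 4] = c5 48 5d 04 is 4 bytes ≤ B = 6; zero-pad to 6 bytes: K' = c5 48 5d 04 00 00.
K' ⊕ ipad = f3 7e 6b 32 36 36.
Inner input = f3 7e 6b 32 36 36 ∥ 66 ed 63.
Inner hash: sum = 243+126+107+50+54+54+102+237+99 = 1072 → 04 30.

0430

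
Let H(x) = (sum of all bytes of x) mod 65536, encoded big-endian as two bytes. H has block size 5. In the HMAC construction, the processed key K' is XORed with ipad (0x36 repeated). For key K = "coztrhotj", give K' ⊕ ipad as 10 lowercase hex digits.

35d1363636

Key "coztrhotj" = 63 6f 7a 74 72 68 6f 74 6a is 9 bytes > B = 5, so hash it first: H(key) = 03 e7, then zero-pad to 5 bytes: K' = 03 e7 00 00 00.
XOR each byte with 0x36: 03⊕36=35, e7⊕36=d1, 00⊕36=36, 00⊕36=36, 00⊕36=36.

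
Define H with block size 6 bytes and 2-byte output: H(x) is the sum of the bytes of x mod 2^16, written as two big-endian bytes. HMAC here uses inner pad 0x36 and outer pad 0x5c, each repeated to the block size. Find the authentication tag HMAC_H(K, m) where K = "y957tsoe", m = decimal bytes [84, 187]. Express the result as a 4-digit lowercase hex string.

0260

Key "y957tsoe" = 79 39 35 37 74 73 6f 65 is 8 bytes > B = 6, so hash it first: H(key) = 02 d9, then zero-pad to 6 bytes: K' = 02 d9 00 00 00 00.
K' ⊕ ipad = 34 ef 36 36 36 36.  K' ⊕ opad = 5e 85 5c 5c 5c 5c.
Inner input = (K'⊕ipad) ∥ m = 34 ef 36 36 36 36 ∥ 54 bb.
Inner hash: sum = 52+239+54+54+54+54+84+187 = 778 → 03 0a.
Outer input = (K'⊕opad) ∥ inner = 5e 85 5c 5c 5c 5c ∥ 03 0a.
Outer hash (tag): sum = 94+133+92+92+92+92+3+10 = 608 → 02 60.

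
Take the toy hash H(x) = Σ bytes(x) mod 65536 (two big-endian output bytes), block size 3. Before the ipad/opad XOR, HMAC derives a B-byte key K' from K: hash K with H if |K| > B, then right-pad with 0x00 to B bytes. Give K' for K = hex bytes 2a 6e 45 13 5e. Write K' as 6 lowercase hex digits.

014e00

|K| = 5 > B = 3, so first hash the key.
H(K): sum = 42+110+69+19+94 = 334 → 01 4e.
Zero-pad H(K) = 01 4e to 3 bytes: K' = 01 4e 00.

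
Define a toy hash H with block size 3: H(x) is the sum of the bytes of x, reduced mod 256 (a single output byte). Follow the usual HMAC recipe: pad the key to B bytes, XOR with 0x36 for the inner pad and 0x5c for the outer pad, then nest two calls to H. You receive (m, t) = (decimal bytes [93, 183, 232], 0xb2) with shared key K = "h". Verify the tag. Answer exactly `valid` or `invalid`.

valid

Key "h" = 68 is 1 byte ≤ B = 3; zero-pad to 3 bytes: K' = 68 00 00.
K' ⊕ ipad = 5e 36 36; K' ⊕ opad = 34 5c 5c.
Inner hash: sum = 94+54+54+93+183+232 = 710; mod 256 = 198 → c6.
Outer hash (recomputed tag): sum = 52+92+92+198 = 434; mod 256 = 178 → b2.
Recomputed tag = b2; claimed = b2 → match.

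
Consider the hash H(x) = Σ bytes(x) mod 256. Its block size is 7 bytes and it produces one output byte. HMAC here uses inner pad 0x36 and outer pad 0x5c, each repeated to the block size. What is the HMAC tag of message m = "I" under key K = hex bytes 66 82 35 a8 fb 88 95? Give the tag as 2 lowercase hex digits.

Key hex bytes 66 82 35 a8 fb 88 95 is exactly B = 7 bytes: K' = 66 82 35 a8 fb 88 95.
K' ⊕ ipad = 50 b4 03 9e cd be a3.  K' ⊕ opad = 3a de 69 f4 a7 d4 c9.
Inner input = (K'⊕ipad) ∥ m = 50 b4 03 9e cd be a3 ∥ 49.
Inner hash: sum = 80+180+3+158+205+190+163+73 = 1052; mod 256 = 28 → 1c.
Outer input = (K'⊕opad) ∥ inner = 3a de 69 f4 a7 d4 c9 ∥ 1c.
Outer hash (tag): sum = 58+222+105+244+167+212+201+28 = 1237; mod 256 = 213 → d5.

d5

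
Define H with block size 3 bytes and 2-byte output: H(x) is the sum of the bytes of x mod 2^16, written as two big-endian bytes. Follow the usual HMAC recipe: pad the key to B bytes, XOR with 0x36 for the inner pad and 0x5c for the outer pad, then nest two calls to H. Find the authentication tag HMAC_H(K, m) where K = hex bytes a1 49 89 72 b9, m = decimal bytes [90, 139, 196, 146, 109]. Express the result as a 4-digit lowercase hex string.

0239

Key hex bytes a1 49 89 72 b9 is 5 bytes > B = 3, so hash it first: H(key) = 02 9e, then zero-pad to 3 bytes: K' = 02 9e 00.
K' ⊕ ipad = 34 a8 36.  K' ⊕ opad = 5e c2 5c.
Inner input = (K'⊕ipad) ∥ m = 34 a8 36 ∥ 5a 8b c4 92 6d.
Inner hash: sum = 52+168+54+90+139+196+146+109 = 954 → 03 ba.
Outer input = (K'⊕opad) ∥ inner = 5e c2 5c ∥ 03 ba.
Outer hash (tag): sum = 94+194+92+3+186 = 569 → 02 39.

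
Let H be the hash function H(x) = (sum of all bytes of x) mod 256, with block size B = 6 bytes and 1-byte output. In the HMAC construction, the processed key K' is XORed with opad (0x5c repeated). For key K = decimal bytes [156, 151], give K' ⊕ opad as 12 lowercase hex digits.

Key decimal bytes [156, 151] = 9c 97 is 2 bytes ≤ B = 6; zero-pad to 6 bytes: K' = 9c 97 00 00 00 00.
XOR each byte with 0x5c: 9c⊕5c=c0, 97⊕5c=cb, 00⊕5c=5c, 00⊕5c=5c, 00⊕5c=5c, 00⊕5c=5c.

c0cb5c5c5c5c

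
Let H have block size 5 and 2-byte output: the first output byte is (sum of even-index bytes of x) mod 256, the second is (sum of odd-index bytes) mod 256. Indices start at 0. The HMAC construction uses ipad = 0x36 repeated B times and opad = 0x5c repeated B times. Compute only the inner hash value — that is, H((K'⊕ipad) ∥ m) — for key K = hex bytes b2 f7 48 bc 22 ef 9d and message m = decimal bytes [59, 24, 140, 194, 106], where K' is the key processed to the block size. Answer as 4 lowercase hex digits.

Key hex bytes b2 f7 48 bc 22 ef 9d is 7 bytes > B = 5, so hash it first: H(key) = b9 a2, then zero-pad to 5 bytes: K' = b9 a2 00 00 00.
K' ⊕ ipad = 8f 94 36 36 36.
Inner input = 8f 94 36 36 36 ∥ 3b 18 8c c2 6a.
Inner hash: even-index sum = 469 mod 256 = 213; odd-index sum = 507 mod 256 = 251 → d5 fb.

d5fb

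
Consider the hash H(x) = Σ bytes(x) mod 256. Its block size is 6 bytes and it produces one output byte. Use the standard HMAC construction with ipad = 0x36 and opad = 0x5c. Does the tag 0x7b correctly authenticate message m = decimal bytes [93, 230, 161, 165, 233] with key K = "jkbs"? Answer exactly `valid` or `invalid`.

invalid

Key "jkbs" = 6a 6b 62 73 is 4 bytes ≤ B = 6; zero-pad to 6 bytes: K' = 6a 6b 62 73 00 00.
K' ⊕ ipad = 5c 5d 54 45 36 36; K' ⊕ opad = 36 37 3e 2f 5c 5c.
Inner hash: sum = 92+93+84+69+54+54+93+230+161+165+233 = 1328; mod 256 = 48 → 30.
Outer hash (recomputed tag): sum = 54+55+62+47+92+92+48 = 450; mod 256 = 194 → c2.
Recomputed tag = c2; claimed = 7b → mismatch.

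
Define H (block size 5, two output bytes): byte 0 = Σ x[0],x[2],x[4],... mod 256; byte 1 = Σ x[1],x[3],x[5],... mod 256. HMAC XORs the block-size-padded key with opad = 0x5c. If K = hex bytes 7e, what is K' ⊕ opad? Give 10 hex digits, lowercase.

Key hex bytes 7e is 1 byte ≤ B = 5; zero-pad to 5 bytes: K' = 7e 00 00 00 00.
XOR each byte with 0x5c: 7e⊕5c=22, 00⊕5c=5c, 00⊕5c=5c, 00⊕5c=5c, 00⊕5c=5c.

225c5c5c5c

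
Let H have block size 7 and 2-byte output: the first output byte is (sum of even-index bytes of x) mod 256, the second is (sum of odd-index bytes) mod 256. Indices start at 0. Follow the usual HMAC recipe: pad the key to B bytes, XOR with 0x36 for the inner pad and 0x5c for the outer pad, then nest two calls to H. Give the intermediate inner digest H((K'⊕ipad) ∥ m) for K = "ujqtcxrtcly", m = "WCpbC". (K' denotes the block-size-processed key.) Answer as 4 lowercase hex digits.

e876

Key "ujqtcxrtcly" = 75 6a 71 74 63 78 72 74 63 6c 79 is 11 bytes > B = 7, so hash it first: H(key) = 97 36, then zero-pad to 7 bytes: K' = 97 36 00 00 00 00 00.
K' ⊕ ipad = a1 00 36 36 36 36 36.
Inner input = a1 00 36 36 36 36 36 ∥ 57 43 70 62 43.
Inner hash: even-index sum = 488 mod 256 = 232; odd-index sum = 374 mod 256 = 118 → e8 76.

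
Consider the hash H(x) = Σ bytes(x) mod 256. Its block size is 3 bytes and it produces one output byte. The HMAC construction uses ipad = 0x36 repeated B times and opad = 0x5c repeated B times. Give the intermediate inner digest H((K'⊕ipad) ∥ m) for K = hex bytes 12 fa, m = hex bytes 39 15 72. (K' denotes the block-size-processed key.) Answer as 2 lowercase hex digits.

Key hex bytes 12 fa is 2 bytes ≤ B = 3; zero-pad to 3 bytes: K' = 12 fa 00.
K' ⊕ ipad = 24 cc 36.
Inner input = 24 cc 36 ∥ 39 15 72.
Inner hash: sum = 36+204+54+57+21+114 = 486; mod 256 = 230 → e6.

e6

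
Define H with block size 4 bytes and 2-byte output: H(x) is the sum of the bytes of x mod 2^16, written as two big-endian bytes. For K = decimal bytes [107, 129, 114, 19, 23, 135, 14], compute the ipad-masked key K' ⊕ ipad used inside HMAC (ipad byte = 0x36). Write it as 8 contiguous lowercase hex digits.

342b3636

Key decimal bytes [107, 129, 114, 19, 23, 135, 14] = 6b 81 72 13 17 87 0e is 7 bytes > B = 4, so hash it first: H(key) = 02 1d, then zero-pad to 4 bytes: K' = 02 1d 00 00.
XOR each byte with 0x36: 02⊕36=34, 1d⊕36=2b, 00⊕36=36, 00⊕36=36.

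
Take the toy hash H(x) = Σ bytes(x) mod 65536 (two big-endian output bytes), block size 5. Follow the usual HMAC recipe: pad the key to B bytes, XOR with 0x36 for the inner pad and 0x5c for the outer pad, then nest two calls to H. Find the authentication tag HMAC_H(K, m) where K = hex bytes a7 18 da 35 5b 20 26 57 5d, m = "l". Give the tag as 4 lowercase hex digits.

024b

Key hex bytes a7 18 da 35 5b 20 26 57 5d is 9 bytes > B = 5, so hash it first: H(key) = 03 23, then zero-pad to 5 bytes: K' = 03 23 00 00 00.
K' ⊕ ipad = 35 15 36 36 36.  K' ⊕ opad = 5f 7f 5c 5c 5c.
Inner input = (K'⊕ipad) ∥ m = 35 15 36 36 36 ∥ 6c.
Inner hash: sum = 53+21+54+54+54+108 = 344 → 01 58.
Outer input = (K'⊕opad) ∥ inner = 5f 7f 5c 5c 5c ∥ 01 58.
Outer hash (tag): sum = 95+127+92+92+92+1+88 = 587 → 02 4b.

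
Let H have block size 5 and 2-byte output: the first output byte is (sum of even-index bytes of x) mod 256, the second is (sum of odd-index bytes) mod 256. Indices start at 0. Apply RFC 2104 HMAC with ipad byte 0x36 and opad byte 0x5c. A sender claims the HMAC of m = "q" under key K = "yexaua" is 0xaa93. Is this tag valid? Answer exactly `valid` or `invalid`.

valid

Key "yexaua" = 79 65 78 61 75 61 is 6 bytes > B = 5, so hash it first: H(key) = 66 27, then zero-pad to 5 bytes: K' = 66 27 00 00 00.
K' ⊕ ipad = 50 11 36 36 36; K' ⊕ opad = 3a 7b 5c 5c 5c.
Inner hash: even-index sum = 188 mod 256 = 188; odd-index sum = 184 mod 256 = 184 → bc b8.
Outer hash (recomputed tag): even-index sum = 426 mod 256 = 170; odd-index sum = 403 mod 256 = 147 → aa 93.
Recomputed tag = aa93; claimed = aa93 → match.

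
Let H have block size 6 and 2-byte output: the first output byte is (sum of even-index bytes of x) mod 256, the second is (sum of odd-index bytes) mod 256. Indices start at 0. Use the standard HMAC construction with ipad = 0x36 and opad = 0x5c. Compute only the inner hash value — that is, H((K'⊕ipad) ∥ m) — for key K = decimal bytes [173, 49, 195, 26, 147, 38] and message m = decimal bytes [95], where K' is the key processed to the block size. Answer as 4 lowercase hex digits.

9443

Key decimal bytes [173, 49, 195, 26, 147, 38] = ad 31 c3 1a 93 26 is exactly B = 6 bytes: K' = ad 31 c3 1a 93 26.
K' ⊕ ipad = 9b 07 f5 2c a5 10.
Inner input = 9b 07 f5 2c a5 10 ∥ 5f.
Inner hash: even-index sum = 660 mod 256 = 148; odd-index sum = 67 mod 256 = 67 → 94 43.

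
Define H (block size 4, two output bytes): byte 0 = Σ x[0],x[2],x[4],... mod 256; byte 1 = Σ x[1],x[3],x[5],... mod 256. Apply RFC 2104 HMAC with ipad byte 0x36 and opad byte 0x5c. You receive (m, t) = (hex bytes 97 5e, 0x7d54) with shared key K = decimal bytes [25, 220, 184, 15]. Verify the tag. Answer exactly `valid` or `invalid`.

Key decimal bytes [25, 220, 184, 15] = 19 dc b8 0f is exactly B = 4 bytes: K' = 19 dc b8 0f.
K' ⊕ ipad = 2f ea 8e 39; K' ⊕ opad = 45 80 e4 53.
Inner hash: even-index sum = 340 mod 256 = 84; odd-index sum = 385 mod 256 = 129 → 54 81.
Outer hash (recomputed tag): even-index sum = 381 mod 256 = 125; odd-index sum = 340 mod 256 = 84 → 7d 54.
Recomputed tag = 7d54; claimed = 7d54 → match.

valid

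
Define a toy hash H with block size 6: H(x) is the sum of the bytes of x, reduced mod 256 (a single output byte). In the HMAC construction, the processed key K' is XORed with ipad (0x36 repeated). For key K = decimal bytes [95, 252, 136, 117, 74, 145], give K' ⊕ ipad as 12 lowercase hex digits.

69cabe437ca7

Key decimal bytes [95, 252, 136, 117, 74, 145] = 5f fc 88 75 4a 91 is exactly B = 6 bytes: K' = 5f fc 88 75 4a 91.
XOR each byte with 0x36: 5f⊕36=69, fc⊕36=ca, 88⊕36=be, 75⊕36=43, 4a⊕36=7c, 91⊕36=a7.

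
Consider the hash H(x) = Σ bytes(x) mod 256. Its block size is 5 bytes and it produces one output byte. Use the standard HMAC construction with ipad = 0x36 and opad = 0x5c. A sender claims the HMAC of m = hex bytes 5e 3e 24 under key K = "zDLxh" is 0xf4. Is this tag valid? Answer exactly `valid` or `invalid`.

invalid

Key "zDLxh" = 7a 44 4c 78 68 is exactly B = 5 bytes: K' = 7a 44 4c 78 68.
K' ⊕ ipad = 4c 72 7a 4e 5e; K' ⊕ opad = 26 18 10 24 34.
Inner hash: sum = 76+114+122+78+94+94+62+36 = 676; mod 256 = 164 → a4.
Outer hash (recomputed tag): sum = 38+24+16+36+52+164 = 330; mod 256 = 74 → 4a.
Recomputed tag = 4a; claimed = f4 → mismatch.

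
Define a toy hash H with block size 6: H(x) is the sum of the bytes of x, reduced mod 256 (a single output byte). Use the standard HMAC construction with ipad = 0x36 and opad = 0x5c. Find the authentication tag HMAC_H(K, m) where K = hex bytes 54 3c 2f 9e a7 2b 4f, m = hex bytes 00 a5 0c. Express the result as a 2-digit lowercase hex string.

Key hex bytes 54 3c 2f 9e a7 2b 4f is 7 bytes > B = 6, so hash it first: H(key) = 7e, then zero-pad to 6 bytes: K' = 7e 00 00 00 00 00.
K' ⊕ ipad = 48 36 36 36 36 36.  K' ⊕ opad = 22 5c 5c 5c 5c 5c.
Inner input = (K'⊕ipad) ∥ m = 48 36 36 36 36 36 ∥ 00 a5 0c.
Inner hash: sum = 72+54+54+54+54+54+0+165+12 = 519; mod 256 = 7 → 07.
Outer input = (K'⊕opad) ∥ inner = 22 5c 5c 5c 5c 5c ∥ 07.
Outer hash (tag): sum = 34+92+92+92+92+92+7 = 501; mod 256 = 245 → f5.

f5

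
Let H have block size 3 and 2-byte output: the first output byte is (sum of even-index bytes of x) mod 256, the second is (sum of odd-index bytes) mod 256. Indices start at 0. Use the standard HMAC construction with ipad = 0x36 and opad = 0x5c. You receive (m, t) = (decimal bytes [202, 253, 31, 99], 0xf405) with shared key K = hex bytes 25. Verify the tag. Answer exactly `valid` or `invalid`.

valid

Key hex bytes 25 is 1 byte ≤ B = 3; zero-pad to 3 bytes: K' = 25 00 00.
K' ⊕ ipad = 13 36 36; K' ⊕ opad = 79 5c 5c.
Inner hash: even-index sum = 425 mod 256 = 169; odd-index sum = 287 mod 256 = 31 → a9 1f.
Outer hash (recomputed tag): even-index sum = 244 mod 256 = 244; odd-index sum = 261 mod 256 = 5 → f4 05.
Recomputed tag = f405; claimed = f405 → match.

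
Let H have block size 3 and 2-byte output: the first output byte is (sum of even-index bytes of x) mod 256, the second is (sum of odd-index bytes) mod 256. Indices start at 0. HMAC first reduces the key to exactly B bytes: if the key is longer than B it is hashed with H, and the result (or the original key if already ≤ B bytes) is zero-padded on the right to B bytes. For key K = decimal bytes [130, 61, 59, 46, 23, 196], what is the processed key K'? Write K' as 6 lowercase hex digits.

d42f00

|K| = 6 > B = 3, so first hash the key.
H(K): even-index sum = 212 mod 256 = 212; odd-index sum = 303 mod 256 = 47 → d4 2f.
Zero-pad H(K) = d4 2f to 3 bytes: K' = d4 2f 00.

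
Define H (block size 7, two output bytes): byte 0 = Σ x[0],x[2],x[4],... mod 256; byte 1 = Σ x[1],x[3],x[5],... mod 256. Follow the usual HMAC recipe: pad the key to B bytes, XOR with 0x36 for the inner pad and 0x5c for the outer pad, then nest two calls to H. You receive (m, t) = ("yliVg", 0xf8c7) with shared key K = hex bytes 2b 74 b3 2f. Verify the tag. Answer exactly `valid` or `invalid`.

valid

Key hex bytes 2b 74 b3 2f is 4 bytes ≤ B = 7; zero-pad to 7 bytes: K' = 2b 74 b3 2f 00 00 00.
K' ⊕ ipad = 1d 42 85 19 36 36 36; K' ⊕ opad = 77 28 ef 73 5c 5c 5c.
Inner hash: even-index sum = 464 mod 256 = 208; odd-index sum = 474 mod 256 = 218 → d0 da.
Outer hash (recomputed tag): even-index sum = 760 mod 256 = 248; odd-index sum = 455 mod 256 = 199 → f8 c7.
Recomputed tag = f8c7; claimed = f8c7 → match.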